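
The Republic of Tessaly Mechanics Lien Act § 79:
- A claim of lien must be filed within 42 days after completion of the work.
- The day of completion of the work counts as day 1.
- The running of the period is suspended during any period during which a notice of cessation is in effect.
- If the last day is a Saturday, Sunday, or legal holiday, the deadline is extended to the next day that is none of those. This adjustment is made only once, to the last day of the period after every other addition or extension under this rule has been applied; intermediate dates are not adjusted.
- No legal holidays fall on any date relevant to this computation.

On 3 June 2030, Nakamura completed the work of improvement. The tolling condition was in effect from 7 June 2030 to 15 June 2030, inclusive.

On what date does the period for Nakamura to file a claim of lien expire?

Counting 3 June 2030 as day 1, day 42 is July 14, 2030.
From June 7, 2030 through June 15, 2030 inclusive is 9 days; tolling adds 9 days: July 14, 2030 + 9 days = July 23, 2030.
July 23, 2030 is a Tuesday and not a legal holiday, so no extension applies.

July 23, 2030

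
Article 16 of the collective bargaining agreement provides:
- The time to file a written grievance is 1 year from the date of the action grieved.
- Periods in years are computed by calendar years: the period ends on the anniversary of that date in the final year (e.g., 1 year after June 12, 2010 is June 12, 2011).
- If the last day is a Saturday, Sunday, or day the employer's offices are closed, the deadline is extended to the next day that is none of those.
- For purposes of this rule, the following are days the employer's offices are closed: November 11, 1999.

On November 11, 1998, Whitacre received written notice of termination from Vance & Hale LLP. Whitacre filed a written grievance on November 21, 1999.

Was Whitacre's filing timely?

No

1 year after November 11, 1998 is November 11, 1999.
November 11, 1999 is a listed holiday. The next qualifying day is November 12, 1999.
The deadline is November 12, 1999; the filing on November 21, 1999 is after that date.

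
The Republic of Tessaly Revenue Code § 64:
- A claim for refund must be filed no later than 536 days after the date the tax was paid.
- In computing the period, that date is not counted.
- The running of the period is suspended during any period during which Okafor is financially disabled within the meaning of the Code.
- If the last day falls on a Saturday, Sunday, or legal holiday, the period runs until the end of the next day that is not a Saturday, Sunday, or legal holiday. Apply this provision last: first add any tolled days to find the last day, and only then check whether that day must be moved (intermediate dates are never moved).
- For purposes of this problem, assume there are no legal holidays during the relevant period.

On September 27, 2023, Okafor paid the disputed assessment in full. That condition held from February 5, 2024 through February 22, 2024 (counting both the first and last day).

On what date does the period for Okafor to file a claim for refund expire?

536 days after September 27, 2023 is March 16, 2025.
From February 5, 2024 through February 22, 2024 inclusive is 18 days; tolling adds 18 days: March 16, 2025 + 18 days = April 3, 2025.
April 3, 2025 is a Thursday and not a legal holiday, so no extension applies.

April 3, 2025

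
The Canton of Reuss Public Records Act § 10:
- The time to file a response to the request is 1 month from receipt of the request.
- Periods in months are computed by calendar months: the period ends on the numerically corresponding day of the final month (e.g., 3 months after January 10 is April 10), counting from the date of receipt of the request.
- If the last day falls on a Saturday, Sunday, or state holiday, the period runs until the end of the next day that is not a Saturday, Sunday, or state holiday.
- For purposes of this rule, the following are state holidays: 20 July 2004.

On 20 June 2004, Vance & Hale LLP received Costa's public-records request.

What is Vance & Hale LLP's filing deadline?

1 month after 20 June 2004 is July 20, 2004.
July 20, 2004 is a listed holiday. The next qualifying day is July 21, 2004.

July 21, 2004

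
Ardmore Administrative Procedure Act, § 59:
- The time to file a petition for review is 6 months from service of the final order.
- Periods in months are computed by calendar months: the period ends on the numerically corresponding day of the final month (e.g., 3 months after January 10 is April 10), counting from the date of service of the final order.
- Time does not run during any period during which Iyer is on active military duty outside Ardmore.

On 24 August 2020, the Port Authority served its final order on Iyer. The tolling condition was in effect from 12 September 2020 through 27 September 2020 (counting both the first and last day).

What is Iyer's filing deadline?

6 months after 24 August 2020 is February 24, 2021.
From September 12, 2020 through September 27, 2020 inclusive is 16 days; tolling adds 16 days: February 24, 2021 + 16 days = March 12, 2021.

March 12, 2021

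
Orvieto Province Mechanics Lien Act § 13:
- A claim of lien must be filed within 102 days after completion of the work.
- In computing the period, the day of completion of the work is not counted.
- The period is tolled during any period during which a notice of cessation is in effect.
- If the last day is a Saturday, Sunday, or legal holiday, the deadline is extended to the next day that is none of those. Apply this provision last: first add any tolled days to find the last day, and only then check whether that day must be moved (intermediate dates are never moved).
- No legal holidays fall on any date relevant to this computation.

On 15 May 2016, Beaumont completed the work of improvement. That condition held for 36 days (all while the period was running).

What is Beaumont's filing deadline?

102 days after 15 May 2016 is August 25, 2016.
Tolling adds 36 days: August 25, 2016 + 36 days = September 30, 2016.
September 30, 2016 is a Friday and not a legal holiday, so no extension applies.

September 30, 2016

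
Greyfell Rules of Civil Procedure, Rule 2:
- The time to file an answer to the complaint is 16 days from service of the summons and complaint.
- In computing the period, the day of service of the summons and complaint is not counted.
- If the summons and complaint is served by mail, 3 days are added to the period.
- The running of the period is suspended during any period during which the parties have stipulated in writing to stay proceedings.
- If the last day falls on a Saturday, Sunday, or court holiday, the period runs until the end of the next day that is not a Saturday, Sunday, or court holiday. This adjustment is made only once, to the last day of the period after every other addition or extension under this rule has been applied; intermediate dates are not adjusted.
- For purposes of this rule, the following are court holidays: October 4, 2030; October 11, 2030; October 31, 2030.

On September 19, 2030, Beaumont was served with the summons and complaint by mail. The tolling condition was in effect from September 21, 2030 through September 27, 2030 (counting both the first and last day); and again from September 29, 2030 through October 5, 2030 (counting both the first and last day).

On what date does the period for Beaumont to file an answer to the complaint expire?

16 days after September 19, 2030 is October 5, 2030.
Service was by mail, adding 3 days: October 5, 2030 + 3 days = October 8, 2030.
From September 21, 2030 through September 27, 2030 inclusive is 7 days; tolling adds 7 days: October 8, 2030 + 7 days = October 15, 2030.
From September 29, 2030 through October 5, 2030 inclusive is 7 days; tolling adds 7 days: October 15, 2030 + 7 days = October 22, 2030.
October 22, 2030 is a Tuesday and not a court holiday, so no extension applies.

October 22, 2030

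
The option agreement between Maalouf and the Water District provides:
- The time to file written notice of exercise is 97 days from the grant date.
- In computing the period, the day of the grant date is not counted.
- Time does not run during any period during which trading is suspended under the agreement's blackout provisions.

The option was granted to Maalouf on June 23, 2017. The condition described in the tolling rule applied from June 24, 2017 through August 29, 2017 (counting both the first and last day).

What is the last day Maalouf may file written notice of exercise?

97 days after June 23, 2017 is September 28, 2017.
From June 24, 2017 through August 29, 2017 inclusive is 67 days; tolling adds 67 days: September 28, 2017 + 67 days = December 4, 2017.

December 4, 2017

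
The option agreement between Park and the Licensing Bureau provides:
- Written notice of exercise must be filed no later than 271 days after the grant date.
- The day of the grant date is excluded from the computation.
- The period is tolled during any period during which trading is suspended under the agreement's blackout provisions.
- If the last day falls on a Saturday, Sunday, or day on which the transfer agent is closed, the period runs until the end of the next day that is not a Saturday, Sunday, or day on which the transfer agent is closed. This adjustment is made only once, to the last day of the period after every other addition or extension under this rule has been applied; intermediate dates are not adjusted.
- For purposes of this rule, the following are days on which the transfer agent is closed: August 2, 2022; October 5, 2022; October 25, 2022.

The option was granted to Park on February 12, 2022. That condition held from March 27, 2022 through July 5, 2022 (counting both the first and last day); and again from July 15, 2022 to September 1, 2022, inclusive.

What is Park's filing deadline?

April 10, 2023

271 days after February 12, 2022 is November 10, 2022.
From March 27, 2022 through July 5, 2022 inclusive is 101 days; tolling adds 101 days: November 10, 2022 + 101 days = February 19, 2023.
From July 15, 2022 through September 1, 2022 inclusive is 49 days; tolling adds 49 days: February 19, 2023 + 49 days = April 9, 2023.
April 9, 2023 is Sunday. The next qualifying day is April 10, 2023.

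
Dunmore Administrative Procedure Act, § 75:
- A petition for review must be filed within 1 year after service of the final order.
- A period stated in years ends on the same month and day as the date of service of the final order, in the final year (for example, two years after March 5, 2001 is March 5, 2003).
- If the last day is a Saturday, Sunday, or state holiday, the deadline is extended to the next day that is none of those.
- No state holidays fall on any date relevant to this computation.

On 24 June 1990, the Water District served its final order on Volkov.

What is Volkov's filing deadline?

1 year after 24 June 1990 is June 24, 1991.
June 24, 1991 is a Monday and not a state holiday, so no extension applies.

June 24, 1991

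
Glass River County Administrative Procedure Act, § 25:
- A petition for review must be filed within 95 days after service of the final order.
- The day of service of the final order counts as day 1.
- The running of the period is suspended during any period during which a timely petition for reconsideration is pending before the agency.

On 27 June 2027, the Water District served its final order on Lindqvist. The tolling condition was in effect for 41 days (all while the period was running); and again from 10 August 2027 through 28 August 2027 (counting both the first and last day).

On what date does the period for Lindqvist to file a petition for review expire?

November 28, 2027

Counting 27 June 2027 as day 1, day 95 is September 29, 2027.
Tolling adds 41 days: September 29, 2027 + 41 days = November 9, 2027.
From August 10, 2027 through August 28, 2027 inclusive is 19 days; tolling adds 19 days: November 9, 2027 + 19 days = November 28, 2027.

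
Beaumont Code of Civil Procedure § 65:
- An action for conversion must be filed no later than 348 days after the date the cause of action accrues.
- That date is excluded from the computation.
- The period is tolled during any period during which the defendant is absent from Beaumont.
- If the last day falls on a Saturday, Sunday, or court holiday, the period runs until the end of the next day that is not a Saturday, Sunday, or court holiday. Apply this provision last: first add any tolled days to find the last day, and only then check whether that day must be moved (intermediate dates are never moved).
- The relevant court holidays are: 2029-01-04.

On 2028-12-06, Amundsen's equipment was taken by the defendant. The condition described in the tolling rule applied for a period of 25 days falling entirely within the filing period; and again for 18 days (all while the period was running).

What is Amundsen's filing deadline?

January 1, 2030

348 days after 2028-12-06 is November 19, 2029.
Tolling adds 25 days: November 19, 2029 + 25 days = December 14, 2029.
Tolling adds 18 days: December 14, 2029 + 18 days = January 1, 2030.
January 1, 2030 is a Tuesday and not a court holiday, so no extension applies.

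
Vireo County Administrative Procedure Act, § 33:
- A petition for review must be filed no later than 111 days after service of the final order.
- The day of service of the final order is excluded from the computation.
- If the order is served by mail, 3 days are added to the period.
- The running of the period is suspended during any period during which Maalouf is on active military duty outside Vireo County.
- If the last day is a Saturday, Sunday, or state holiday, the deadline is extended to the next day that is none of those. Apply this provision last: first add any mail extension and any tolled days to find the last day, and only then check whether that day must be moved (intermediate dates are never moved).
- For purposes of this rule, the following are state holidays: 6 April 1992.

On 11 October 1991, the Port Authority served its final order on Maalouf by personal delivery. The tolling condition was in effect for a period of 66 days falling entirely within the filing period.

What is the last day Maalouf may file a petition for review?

April 7, 1992

111 days after 11 October 1991 is January 30, 1992.
Service was not by mail, so no mail extension applies.
Tolling adds 66 days: January 30, 1992 + 66 days = April 5, 1992.
April 5, 1992 is Sunday; April 6, 1992 is a listed holiday. The next qualifying day is April 7, 1992.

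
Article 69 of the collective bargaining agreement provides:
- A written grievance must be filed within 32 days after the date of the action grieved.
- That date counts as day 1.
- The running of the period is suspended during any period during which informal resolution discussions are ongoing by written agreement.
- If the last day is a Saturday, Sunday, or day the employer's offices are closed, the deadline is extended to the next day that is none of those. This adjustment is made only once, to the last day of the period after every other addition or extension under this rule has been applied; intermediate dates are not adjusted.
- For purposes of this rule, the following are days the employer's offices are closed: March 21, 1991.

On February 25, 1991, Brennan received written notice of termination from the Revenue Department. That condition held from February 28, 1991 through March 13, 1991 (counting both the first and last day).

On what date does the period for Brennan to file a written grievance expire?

Counting February 25, 1991 as day 1, day 32 is March 28, 1991.
From February 28, 1991 through March 13, 1991 inclusive is 14 days; tolling adds 14 days: March 28, 1991 + 14 days = April 11, 1991.
April 11, 1991 is a Thursday and not a day the employer's offices are closed, so no extension applies.

April 11, 1991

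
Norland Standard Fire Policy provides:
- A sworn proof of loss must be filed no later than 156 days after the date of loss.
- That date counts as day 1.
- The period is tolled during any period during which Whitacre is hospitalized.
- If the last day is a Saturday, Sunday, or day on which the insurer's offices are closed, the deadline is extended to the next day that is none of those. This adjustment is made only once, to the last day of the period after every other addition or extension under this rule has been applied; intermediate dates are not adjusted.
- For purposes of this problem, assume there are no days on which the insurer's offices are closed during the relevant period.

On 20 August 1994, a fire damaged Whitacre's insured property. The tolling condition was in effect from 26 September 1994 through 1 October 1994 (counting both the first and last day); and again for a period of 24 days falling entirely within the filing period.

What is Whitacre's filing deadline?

February 21, 1995

Counting 20 August 1994 as day 1, day 156 is January 22, 1995.
From September 26, 1994 through October 1, 1994 inclusive is 6 days; tolling adds 6 days: January 22, 1995 + 6 days = January 28, 1995.
Tolling adds 24 days: January 28, 1995 + 24 days = February 21, 1995.
February 21, 1995 is a Tuesday and not a day on which the insurer's offices are closed, so no extension applies.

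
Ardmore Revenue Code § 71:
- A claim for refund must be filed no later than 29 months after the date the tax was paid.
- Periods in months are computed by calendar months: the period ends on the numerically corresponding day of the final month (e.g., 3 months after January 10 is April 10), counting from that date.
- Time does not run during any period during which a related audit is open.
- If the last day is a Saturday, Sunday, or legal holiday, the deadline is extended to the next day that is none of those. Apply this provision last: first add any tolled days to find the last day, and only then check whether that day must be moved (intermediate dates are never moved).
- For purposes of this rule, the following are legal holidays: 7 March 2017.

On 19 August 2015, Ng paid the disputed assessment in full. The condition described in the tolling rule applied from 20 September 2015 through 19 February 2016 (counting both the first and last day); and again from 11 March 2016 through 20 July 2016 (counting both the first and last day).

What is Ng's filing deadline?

29 months after 19 August 2015 is January 19, 2018.
From September 20, 2015 through February 19, 2016 inclusive is 153 days; tolling adds 153 days: January 19, 2018 + 153 days = June 21, 2018.
From March 11, 2016 through July 20, 2016 inclusive is 132 days; tolling adds 132 days: June 21, 2018 + 132 days = October 31, 2018.
October 31, 2018 is a Wednesday and not a legal holiday, so no extension applies.

October 31, 2018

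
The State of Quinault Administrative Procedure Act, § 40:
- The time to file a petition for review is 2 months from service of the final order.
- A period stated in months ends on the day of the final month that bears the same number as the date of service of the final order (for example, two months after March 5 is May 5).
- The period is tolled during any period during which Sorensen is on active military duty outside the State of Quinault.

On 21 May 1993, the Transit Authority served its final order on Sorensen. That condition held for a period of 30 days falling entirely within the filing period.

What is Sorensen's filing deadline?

2 months after 21 May 1993 is July 21, 1993.
Tolling adds 30 days: July 21, 1993 + 30 days = August 20, 1993.

August 20, 1993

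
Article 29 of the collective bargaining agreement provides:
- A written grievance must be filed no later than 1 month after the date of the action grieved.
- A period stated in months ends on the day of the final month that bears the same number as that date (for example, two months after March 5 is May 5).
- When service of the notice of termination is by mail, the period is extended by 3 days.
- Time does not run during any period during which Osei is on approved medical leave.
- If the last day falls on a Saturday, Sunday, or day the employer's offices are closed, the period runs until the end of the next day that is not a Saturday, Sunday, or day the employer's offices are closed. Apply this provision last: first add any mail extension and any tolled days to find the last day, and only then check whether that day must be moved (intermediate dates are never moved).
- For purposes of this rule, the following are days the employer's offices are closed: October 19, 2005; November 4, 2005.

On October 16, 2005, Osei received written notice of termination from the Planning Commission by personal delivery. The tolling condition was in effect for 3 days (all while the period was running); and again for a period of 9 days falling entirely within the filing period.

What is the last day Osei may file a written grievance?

1 month after October 16, 2005 is November 16, 2005.
Service was not by mail, so no mail extension applies.
Tolling adds 3 days: November 16, 2005 + 3 days = November 19, 2005.
Tolling adds 9 days: November 19, 2005 + 9 days = November 28, 2005.
November 28, 2005 is a Monday and not a day the employer's offices are closed, so no extension applies.

November 28, 2005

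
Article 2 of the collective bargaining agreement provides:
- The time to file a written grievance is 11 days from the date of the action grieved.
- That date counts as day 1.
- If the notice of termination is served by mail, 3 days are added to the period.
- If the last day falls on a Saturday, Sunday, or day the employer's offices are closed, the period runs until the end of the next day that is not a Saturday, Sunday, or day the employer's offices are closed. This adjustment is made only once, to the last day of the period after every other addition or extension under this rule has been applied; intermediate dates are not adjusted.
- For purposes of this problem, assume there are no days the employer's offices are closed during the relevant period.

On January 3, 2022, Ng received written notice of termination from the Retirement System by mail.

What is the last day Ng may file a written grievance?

January 17, 2022

Counting January 3, 2022 as day 1, day 11 is January 13, 2022.
Service was by mail, adding 3 days: January 13, 2022 + 3 days = January 16, 2022.
January 16, 2022 is Sunday. The next qualifying day is January 17, 2022.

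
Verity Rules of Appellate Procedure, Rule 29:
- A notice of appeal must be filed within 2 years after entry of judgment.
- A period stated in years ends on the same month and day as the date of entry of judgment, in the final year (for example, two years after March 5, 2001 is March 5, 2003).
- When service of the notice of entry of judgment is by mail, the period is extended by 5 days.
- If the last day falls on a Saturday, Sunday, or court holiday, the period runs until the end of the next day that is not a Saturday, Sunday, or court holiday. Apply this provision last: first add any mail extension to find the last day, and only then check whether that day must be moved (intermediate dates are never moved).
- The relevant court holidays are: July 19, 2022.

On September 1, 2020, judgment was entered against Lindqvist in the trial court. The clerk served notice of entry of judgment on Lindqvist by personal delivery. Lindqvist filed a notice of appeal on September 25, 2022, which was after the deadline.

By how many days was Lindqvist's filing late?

24 days

2 years after September 1, 2020 is September 1, 2022.
Service was not by mail, so no mail extension applies.
September 1, 2022 is a Thursday and not a court holiday, so no extension applies.
The deadline is September 1, 2022; from September 1, 2022 to September 25, 2022 is 24 days.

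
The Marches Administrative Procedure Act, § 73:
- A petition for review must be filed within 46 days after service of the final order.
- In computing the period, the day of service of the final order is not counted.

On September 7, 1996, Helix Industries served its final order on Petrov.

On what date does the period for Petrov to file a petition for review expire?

46 days after September 7, 1996 is October 23, 1996.

October 23, 1996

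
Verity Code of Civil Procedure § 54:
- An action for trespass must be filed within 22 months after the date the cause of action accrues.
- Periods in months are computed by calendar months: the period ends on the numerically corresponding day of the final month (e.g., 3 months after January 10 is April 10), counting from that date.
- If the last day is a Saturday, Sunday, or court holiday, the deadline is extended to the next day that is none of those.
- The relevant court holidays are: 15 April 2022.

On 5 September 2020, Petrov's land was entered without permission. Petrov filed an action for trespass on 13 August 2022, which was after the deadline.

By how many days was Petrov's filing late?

39 days

22 months after 5 September 2020 is July 5, 2022.
July 5, 2022 is a Tuesday and not a court holiday, so no extension applies.
The deadline is July 5, 2022; from July 5, 2022 to August 13, 2022 is 39 days.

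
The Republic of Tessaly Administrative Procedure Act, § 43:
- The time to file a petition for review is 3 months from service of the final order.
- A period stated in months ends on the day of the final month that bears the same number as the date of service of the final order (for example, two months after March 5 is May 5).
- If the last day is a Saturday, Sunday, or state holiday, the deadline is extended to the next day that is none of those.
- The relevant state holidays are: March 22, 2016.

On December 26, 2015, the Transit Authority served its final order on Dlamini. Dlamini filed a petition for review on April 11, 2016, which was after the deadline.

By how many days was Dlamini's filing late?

14 days

3 months after December 26, 2015 is March 26, 2016.
March 26, 2016 is Saturday; March 27, 2016 is Sunday. The next qualifying day is March 28, 2016.
The deadline is March 28, 2016; from March 28, 2016 to April 11, 2016 is 14 days.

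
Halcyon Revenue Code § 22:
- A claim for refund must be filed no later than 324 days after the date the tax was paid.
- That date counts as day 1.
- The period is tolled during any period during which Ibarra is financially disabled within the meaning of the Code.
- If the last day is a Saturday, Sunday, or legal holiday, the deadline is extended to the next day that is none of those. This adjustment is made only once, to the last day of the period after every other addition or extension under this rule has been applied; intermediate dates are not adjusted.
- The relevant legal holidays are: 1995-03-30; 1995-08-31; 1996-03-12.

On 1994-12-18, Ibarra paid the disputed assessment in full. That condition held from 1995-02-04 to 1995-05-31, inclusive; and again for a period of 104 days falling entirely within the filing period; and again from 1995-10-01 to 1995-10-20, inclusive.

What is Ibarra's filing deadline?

Counting 1994-12-18 as day 1, day 324 is November 6, 1995.
From February 4, 1995 through May 31, 1995 inclusive is 117 days; tolling adds 117 days: November 6, 1995 + 117 days = March 2, 1996.
Tolling adds 104 days: March 2, 1996 + 104 days = June 14, 1996.
From October 1, 1995 through October 20, 1995 inclusive is 20 days; tolling adds 20 days: June 14, 1996 + 20 days = July 4, 1996.
July 4, 1996 is a Thursday and not a legal holiday, so no extension applies.

July 4, 1996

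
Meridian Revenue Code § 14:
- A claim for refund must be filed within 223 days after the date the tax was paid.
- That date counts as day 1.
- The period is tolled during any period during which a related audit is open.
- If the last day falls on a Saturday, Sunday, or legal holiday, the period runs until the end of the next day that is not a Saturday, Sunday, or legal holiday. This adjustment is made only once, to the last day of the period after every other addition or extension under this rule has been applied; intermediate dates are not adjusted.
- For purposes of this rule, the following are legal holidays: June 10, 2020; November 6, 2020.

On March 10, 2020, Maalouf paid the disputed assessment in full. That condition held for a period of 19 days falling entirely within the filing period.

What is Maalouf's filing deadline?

Counting March 10, 2020 as day 1, day 223 is October 18, 2020.
Tolling adds 19 days: October 18, 2020 + 19 days = November 6, 2020.
November 6, 2020 is a listed holiday; November 7, 2020 is Saturday; November 8, 2020 is Sunday. The next qualifying day is November 9, 2020.

November 9, 2020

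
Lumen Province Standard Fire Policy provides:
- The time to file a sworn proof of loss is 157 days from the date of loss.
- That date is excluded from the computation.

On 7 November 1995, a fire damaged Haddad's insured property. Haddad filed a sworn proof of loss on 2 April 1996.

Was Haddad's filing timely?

Yes

157 days after 7 November 1995 is April 12, 1996.
The deadline is April 12, 1996; the filing on April 2, 1996 is on or before that date.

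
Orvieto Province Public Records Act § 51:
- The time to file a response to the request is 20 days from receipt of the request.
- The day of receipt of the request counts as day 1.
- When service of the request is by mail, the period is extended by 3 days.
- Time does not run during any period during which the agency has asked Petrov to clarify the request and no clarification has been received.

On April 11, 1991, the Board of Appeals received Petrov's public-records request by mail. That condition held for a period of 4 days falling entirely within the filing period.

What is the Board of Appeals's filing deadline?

Counting April 11, 1991 as day 1, day 20 is April 30, 1991.
Service was by mail, adding 3 days: April 30, 1991 + 3 days = May 3, 1991.
Tolling adds 4 days: May 3, 1991 + 4 days = May 7, 1991.

May 7, 1991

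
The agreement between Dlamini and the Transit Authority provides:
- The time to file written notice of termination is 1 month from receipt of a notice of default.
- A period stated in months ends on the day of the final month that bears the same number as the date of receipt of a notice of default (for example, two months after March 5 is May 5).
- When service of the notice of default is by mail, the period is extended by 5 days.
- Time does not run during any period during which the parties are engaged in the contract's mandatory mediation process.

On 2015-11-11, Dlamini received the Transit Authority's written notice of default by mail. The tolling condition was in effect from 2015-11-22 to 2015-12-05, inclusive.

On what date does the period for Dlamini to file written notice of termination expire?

December 30, 2015

1 month after 2015-11-11 is December 11, 2015.
Service was by mail, adding 5 days: December 11, 2015 + 5 days = December 16, 2015.
From November 22, 2015 through December 5, 2015 inclusive is 14 days; tolling adds 14 days: December 16, 2015 + 14 days = December 30, 2015.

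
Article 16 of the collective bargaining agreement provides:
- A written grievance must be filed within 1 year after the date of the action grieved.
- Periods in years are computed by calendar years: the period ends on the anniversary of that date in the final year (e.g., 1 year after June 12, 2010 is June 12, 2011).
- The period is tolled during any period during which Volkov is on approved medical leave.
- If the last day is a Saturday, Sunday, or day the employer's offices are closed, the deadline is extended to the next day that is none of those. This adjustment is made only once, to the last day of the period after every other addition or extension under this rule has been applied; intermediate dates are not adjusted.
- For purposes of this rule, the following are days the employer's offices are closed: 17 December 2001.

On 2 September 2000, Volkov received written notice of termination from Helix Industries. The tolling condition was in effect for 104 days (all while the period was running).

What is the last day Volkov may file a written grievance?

December 18, 2001

1 year after 2 September 2000 is September 2, 2001.
Tolling adds 104 days: September 2, 2001 + 104 days = December 15, 2001.
December 15, 2001 is Saturday; December 16, 2001 is Sunday; December 17, 2001 is a listed holiday. The next qualifying day is December 18, 2001.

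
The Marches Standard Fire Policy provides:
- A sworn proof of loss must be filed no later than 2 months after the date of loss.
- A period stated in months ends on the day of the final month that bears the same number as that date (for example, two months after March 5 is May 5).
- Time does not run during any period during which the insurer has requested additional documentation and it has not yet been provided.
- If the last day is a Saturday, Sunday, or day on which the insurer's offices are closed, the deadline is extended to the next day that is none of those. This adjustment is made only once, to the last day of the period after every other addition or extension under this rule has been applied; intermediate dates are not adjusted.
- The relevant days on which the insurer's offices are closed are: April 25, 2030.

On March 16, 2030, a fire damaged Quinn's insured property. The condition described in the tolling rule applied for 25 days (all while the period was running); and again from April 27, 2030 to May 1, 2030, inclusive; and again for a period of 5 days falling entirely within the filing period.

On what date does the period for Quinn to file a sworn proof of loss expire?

2 months after March 16, 2030 is May 16, 2030.
Tolling adds 25 days: May 16, 2030 + 25 days = June 10, 2030.
From April 27, 2030 through May 1, 2030 inclusive is 5 days; tolling adds 5 days: June 10, 2030 + 5 days = June 15, 2030.
Tolling adds 5 days: June 15, 2030 + 5 days = June 20, 2030.
June 20, 2030 is a Thursday and not a day on which the insurer's offices are closed, so no extension applies.

June 20, 2030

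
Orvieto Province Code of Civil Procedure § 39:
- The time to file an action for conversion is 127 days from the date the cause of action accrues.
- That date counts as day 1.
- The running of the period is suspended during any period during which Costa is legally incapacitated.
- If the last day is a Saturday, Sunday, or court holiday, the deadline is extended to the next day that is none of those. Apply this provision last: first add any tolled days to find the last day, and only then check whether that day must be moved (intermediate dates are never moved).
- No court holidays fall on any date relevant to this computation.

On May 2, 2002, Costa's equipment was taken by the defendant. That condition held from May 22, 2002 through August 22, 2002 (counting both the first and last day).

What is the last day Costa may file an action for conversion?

December 9, 2002

Counting May 2, 2002 as day 1, day 127 is September 5, 2002.
From May 22, 2002 through August 22, 2002 inclusive is 93 days; tolling adds 93 days: September 5, 2002 + 93 days = December 7, 2002.
December 7, 2002 is Saturday; December 8, 2002 is Sunday. The next qualifying day is December 9, 2002.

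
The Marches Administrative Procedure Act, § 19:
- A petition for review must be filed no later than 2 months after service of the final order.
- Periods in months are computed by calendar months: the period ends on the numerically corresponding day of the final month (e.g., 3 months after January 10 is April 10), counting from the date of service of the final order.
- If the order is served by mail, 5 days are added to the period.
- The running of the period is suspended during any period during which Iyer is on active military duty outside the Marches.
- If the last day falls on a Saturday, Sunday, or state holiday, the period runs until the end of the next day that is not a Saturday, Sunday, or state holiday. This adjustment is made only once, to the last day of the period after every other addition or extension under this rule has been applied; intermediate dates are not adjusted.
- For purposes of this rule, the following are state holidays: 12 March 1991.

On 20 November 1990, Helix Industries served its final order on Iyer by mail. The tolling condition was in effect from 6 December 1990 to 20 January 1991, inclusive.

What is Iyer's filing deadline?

March 13, 1991

2 months after 20 November 1990 is January 20, 1991.
Service was by mail, adding 5 days: January 20, 1991 + 5 days = January 25, 1991.
From December 6, 1990 through January 20, 1991 inclusive is 46 days; tolling adds 46 days: January 25, 1991 + 46 days = March 12, 1991.
March 12, 1991 is a listed holiday. The next qualifying day is March 13, 1991.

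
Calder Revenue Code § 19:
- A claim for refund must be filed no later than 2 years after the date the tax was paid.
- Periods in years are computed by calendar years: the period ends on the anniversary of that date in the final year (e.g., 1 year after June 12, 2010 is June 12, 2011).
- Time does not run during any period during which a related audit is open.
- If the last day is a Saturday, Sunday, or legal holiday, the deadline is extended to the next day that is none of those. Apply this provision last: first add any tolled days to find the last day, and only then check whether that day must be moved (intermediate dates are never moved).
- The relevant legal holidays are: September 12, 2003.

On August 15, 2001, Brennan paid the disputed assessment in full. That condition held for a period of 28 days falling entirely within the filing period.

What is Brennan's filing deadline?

2 years after August 15, 2001 is August 15, 2003.
Tolling adds 28 days: August 15, 2003 + 28 days = September 12, 2003.
September 12, 2003 is a listed holiday; September 13, 2003 is Saturday; September 14, 2003 is Sunday. The next qualifying day is September 15, 2003.

September 15, 2003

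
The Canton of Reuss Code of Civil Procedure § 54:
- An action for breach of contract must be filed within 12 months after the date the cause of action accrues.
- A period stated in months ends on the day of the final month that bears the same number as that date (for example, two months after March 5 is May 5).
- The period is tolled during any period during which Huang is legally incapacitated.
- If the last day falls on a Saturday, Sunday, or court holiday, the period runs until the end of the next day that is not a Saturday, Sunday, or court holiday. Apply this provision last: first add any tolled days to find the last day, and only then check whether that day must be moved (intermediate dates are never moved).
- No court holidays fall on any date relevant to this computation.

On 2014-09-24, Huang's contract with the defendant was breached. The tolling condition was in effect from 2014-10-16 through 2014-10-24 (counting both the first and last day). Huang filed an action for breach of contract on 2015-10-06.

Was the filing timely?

12 months after 2014-09-24 is September 24, 2015.
From October 16, 2014 through October 24, 2014 inclusive is 9 days; tolling adds 9 days: September 24, 2015 + 9 days = October 3, 2015.
October 3, 2015 is Saturday; October 4, 2015 is Sunday. The next qualifying day is October 5, 2015.
The deadline is October 5, 2015; the filing on October 6, 2015 is after that date.

No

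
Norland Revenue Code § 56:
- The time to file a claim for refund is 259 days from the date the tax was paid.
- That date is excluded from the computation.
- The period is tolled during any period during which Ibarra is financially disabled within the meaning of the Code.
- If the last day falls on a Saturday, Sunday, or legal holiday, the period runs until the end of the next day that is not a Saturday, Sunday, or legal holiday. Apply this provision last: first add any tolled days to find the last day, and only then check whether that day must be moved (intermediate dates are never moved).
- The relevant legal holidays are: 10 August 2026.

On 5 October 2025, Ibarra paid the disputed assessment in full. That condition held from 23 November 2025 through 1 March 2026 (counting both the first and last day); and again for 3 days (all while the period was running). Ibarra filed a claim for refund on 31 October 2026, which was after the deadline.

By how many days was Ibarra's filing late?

259 days after 5 October 2025 is June 21, 2026.
From November 23, 2025 through March 1, 2026 inclusive is 99 days; tolling adds 99 days: June 21, 2026 + 99 days = September 28, 2026.
Tolling adds 3 days: September 28, 2026 + 3 days = October 1, 2026.
October 1, 2026 is a Thursday and not a legal holiday, so no extension applies.
The deadline is October 1, 2026; from October 1, 2026 to October 31, 2026 is 30 days.

30 days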